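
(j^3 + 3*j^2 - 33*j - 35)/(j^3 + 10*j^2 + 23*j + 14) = (j - 5)/(j + 2)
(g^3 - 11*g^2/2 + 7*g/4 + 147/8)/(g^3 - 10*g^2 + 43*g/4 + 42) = (g - 7/2)/(g - 8)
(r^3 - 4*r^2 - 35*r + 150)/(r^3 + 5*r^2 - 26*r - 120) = (r - 5)/(r + 4)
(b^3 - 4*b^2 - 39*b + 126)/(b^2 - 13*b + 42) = (b^2 + 3*b - 18)/(b - 6)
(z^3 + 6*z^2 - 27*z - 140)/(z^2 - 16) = (z^2 + 2*z - 35)/(z - 4)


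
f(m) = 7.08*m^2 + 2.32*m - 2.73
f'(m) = 14.16*m + 2.32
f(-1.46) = 8.97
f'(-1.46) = -18.35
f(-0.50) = -2.12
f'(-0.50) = -4.76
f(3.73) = 104.43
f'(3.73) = 55.14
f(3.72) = 103.88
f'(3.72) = 55.00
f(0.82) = 3.93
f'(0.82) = 13.93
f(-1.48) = 9.34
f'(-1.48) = -18.64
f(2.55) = 49.22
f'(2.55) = 38.43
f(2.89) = 63.11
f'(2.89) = 43.24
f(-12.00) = 988.95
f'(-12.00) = -167.60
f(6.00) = 266.07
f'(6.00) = 87.28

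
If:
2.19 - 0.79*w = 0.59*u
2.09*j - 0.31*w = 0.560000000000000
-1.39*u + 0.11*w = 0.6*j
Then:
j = 0.69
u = -0.07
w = 2.83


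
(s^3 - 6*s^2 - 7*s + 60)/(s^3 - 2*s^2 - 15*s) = (s - 4)/s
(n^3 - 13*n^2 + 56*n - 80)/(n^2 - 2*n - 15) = (n^2 - 8*n + 16)/(n + 3)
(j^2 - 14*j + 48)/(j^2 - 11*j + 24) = (j - 6)/(j - 3)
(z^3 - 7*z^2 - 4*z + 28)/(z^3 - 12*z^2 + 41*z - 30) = (z^3 - 7*z^2 - 4*z + 28)/(z^3 - 12*z^2 + 41*z - 30)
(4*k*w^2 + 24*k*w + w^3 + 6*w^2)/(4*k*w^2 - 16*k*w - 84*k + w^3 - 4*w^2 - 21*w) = w*(w + 6)/(w^2 - 4*w - 21)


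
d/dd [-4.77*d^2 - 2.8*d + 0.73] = -9.54*d - 2.8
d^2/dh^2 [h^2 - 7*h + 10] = 2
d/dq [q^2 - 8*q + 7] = 2*q - 8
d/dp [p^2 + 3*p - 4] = 2*p + 3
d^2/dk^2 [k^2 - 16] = 2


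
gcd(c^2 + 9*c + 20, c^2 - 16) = c + 4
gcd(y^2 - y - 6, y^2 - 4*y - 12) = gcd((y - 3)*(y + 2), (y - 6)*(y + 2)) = y + 2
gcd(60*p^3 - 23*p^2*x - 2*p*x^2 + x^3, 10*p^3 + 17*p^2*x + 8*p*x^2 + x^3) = 5*p + x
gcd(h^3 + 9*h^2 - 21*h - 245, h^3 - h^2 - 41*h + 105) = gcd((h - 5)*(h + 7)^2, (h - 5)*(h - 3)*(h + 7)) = h^2 + 2*h - 35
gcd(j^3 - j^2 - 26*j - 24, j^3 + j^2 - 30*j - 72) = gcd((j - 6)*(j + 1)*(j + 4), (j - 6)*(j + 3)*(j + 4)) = j^2 - 2*j - 24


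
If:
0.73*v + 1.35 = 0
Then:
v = -1.85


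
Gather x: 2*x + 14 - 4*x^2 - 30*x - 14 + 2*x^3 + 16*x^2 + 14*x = 2*x^3 + 12*x^2 - 14*x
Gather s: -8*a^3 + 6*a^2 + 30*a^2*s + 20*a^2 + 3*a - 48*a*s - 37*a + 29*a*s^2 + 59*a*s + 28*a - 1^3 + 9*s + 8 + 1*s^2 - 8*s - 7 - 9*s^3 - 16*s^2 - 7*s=-8*a^3 + 26*a^2 - 6*a - 9*s^3 + s^2*(29*a - 15) + s*(30*a^2 + 11*a - 6)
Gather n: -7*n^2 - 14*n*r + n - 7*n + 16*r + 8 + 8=-7*n^2 + n*(-14*r - 6) + 16*r + 16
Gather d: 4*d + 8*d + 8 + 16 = 12*d + 24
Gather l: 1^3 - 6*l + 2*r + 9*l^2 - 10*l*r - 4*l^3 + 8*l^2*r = -4*l^3 + l^2*(8*r + 9) + l*(-10*r - 6) + 2*r + 1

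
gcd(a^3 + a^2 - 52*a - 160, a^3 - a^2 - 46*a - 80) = a^2 - 3*a - 40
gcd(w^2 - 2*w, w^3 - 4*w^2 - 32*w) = w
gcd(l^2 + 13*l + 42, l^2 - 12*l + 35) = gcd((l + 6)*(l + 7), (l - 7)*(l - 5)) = 1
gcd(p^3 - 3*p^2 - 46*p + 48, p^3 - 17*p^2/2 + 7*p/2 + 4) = p^2 - 9*p + 8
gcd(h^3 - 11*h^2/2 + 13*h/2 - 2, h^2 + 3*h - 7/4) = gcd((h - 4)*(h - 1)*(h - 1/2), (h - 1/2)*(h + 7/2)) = h - 1/2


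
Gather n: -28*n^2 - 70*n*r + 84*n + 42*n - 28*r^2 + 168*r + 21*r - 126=-28*n^2 + n*(126 - 70*r) - 28*r^2 + 189*r - 126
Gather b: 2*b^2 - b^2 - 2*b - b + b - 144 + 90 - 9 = b^2 - 2*b - 63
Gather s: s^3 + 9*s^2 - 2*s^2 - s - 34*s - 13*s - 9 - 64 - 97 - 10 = s^3 + 7*s^2 - 48*s - 180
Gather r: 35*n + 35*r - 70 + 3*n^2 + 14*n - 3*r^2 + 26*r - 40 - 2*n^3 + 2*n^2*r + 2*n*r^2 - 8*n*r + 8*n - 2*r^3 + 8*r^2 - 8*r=-2*n^3 + 3*n^2 + 57*n - 2*r^3 + r^2*(2*n + 5) + r*(2*n^2 - 8*n + 53) - 110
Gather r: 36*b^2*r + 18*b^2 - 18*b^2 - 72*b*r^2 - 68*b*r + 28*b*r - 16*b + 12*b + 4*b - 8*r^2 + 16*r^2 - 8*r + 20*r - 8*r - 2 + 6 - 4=r^2*(8 - 72*b) + r*(36*b^2 - 40*b + 4)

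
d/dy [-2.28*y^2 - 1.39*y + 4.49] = -4.56*y - 1.39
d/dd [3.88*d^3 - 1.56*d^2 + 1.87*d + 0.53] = 11.64*d^2 - 3.12*d + 1.87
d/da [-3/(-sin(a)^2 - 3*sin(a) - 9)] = -3*(2*sin(a) + 3)*cos(a)/(sin(a)^2 + 3*sin(a) + 9)^2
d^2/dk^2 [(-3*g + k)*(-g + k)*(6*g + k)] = 4*g + 6*k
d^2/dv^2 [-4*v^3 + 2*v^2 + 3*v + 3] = 4 - 24*v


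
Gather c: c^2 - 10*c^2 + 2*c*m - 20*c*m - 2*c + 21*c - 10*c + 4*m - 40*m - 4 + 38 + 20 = -9*c^2 + c*(9 - 18*m) - 36*m + 54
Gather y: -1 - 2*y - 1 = -2*y - 2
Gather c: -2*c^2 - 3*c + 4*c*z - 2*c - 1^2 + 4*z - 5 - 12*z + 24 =-2*c^2 + c*(4*z - 5) - 8*z + 18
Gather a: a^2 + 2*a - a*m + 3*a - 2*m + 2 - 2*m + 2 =a^2 + a*(5 - m) - 4*m + 4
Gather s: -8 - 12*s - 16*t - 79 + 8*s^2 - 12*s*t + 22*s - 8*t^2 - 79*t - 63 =8*s^2 + s*(10 - 12*t) - 8*t^2 - 95*t - 150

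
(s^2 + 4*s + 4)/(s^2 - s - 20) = (s^2 + 4*s + 4)/(s^2 - s - 20)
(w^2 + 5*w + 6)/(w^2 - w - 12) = (w + 2)/(w - 4)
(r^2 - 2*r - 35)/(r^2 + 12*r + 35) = (r - 7)/(r + 7)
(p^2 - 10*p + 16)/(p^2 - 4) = (p - 8)/(p + 2)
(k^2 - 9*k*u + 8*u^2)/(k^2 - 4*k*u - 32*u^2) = (k - u)/(k + 4*u)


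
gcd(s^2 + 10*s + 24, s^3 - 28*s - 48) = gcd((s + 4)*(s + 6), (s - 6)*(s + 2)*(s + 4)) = s + 4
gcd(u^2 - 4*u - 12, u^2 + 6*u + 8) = u + 2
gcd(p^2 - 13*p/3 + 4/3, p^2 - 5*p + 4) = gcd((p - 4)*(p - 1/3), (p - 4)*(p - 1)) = p - 4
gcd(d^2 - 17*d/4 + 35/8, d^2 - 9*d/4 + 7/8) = d - 7/4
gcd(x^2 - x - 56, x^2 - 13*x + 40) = x - 8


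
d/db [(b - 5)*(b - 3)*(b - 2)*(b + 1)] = 4*b^3 - 27*b^2 + 42*b + 1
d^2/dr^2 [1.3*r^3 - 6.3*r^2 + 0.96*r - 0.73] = 7.8*r - 12.6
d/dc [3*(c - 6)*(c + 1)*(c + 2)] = 9*c^2 - 18*c - 48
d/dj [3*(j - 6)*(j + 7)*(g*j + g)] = 3*g*(3*j^2 + 4*j - 41)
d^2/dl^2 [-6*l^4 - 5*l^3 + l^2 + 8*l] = -72*l^2 - 30*l + 2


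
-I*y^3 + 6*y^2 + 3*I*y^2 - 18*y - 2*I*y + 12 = (y - 2)*(y + 6*I)*(-I*y + I)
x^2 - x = x*(x - 1)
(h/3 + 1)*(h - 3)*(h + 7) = h^3/3 + 7*h^2/3 - 3*h - 21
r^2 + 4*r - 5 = (r - 1)*(r + 5)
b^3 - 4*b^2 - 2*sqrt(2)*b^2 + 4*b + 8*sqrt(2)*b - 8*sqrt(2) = (b - 2)^2*(b - 2*sqrt(2))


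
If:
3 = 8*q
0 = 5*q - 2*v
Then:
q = 3/8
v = 15/16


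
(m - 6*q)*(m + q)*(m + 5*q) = m^3 - 31*m*q^2 - 30*q^3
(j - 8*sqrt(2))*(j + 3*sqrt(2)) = j^2 - 5*sqrt(2)*j - 48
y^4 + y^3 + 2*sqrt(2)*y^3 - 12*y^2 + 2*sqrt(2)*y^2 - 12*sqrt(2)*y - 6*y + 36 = (y - 2)*(y + 3)*(y - sqrt(2))*(y + 3*sqrt(2))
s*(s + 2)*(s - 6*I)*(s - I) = s^4 + 2*s^3 - 7*I*s^3 - 6*s^2 - 14*I*s^2 - 12*s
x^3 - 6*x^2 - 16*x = x*(x - 8)*(x + 2)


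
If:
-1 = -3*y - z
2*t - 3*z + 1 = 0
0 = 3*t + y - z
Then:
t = 1/19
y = 4/19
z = 7/19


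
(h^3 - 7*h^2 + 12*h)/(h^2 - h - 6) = h*(h - 4)/(h + 2)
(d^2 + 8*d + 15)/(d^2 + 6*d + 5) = (d + 3)/(d + 1)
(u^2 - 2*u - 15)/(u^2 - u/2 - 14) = 2*(-u^2 + 2*u + 15)/(-2*u^2 + u + 28)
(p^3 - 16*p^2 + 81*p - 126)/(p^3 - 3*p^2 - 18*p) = (p^2 - 10*p + 21)/(p*(p + 3))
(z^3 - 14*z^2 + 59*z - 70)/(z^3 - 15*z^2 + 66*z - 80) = (z - 7)/(z - 8)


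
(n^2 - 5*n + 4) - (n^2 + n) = 4 - 6*n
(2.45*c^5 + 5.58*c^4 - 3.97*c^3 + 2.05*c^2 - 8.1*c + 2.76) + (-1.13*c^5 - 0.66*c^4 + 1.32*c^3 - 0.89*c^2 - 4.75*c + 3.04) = 1.32*c^5 + 4.92*c^4 - 2.65*c^3 + 1.16*c^2 - 12.85*c + 5.8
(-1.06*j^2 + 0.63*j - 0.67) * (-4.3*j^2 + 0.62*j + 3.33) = 4.558*j^4 - 3.3662*j^3 - 0.2582*j^2 + 1.6825*j - 2.2311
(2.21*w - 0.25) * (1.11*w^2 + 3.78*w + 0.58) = 2.4531*w^3 + 8.0763*w^2 + 0.3368*w - 0.145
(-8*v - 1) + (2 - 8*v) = 1 - 16*v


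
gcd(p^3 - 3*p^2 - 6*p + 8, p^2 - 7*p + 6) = p - 1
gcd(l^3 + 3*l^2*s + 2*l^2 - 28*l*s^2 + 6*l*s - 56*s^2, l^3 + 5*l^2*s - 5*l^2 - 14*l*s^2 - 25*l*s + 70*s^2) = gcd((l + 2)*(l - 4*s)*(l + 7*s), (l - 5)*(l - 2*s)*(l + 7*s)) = l + 7*s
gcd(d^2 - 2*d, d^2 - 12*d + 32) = 1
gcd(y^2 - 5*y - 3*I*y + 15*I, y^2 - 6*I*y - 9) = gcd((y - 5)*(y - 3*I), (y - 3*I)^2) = y - 3*I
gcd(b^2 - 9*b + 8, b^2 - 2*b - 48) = b - 8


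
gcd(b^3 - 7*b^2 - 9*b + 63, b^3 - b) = 1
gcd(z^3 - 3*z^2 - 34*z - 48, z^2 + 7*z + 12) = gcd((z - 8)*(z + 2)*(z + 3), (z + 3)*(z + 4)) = z + 3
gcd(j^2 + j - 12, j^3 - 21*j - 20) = j + 4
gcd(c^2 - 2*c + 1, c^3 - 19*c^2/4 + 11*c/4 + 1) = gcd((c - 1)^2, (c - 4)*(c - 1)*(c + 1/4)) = c - 1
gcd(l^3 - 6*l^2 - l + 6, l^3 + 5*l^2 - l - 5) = l^2 - 1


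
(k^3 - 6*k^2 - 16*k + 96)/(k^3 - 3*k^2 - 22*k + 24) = (k - 4)/(k - 1)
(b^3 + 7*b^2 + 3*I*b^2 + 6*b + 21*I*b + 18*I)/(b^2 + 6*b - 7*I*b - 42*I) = (b^2 + b*(1 + 3*I) + 3*I)/(b - 7*I)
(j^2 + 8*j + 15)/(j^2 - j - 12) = (j + 5)/(j - 4)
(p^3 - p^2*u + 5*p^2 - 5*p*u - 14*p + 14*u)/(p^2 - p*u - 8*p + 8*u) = (p^2 + 5*p - 14)/(p - 8)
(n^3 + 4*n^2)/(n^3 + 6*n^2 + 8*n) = n/(n + 2)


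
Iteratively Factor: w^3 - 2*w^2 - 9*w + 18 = (w - 2)*(w^2 - 9) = (w - 3)*(w - 2)*(w + 3)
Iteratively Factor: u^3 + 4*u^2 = (u)*(u^2 + 4*u) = u*(u + 4)*(u)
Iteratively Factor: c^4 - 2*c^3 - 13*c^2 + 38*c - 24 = (c - 3)*(c^3 + c^2 - 10*c + 8) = (c - 3)*(c + 4)*(c^2 - 3*c + 2) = (c - 3)*(c - 1)*(c + 4)*(c - 2)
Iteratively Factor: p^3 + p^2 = (p)*(p^2 + p) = p^2*(p + 1)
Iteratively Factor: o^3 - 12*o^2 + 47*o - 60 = (o - 3)*(o^2 - 9*o + 20) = (o - 4)*(o - 3)*(o - 5)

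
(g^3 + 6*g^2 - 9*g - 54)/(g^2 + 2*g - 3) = (g^2 + 3*g - 18)/(g - 1)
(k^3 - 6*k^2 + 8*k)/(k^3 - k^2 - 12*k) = (k - 2)/(k + 3)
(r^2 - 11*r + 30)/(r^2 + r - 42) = (r - 5)/(r + 7)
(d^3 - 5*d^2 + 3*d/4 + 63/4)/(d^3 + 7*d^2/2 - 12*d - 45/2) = (d - 7/2)/(d + 5)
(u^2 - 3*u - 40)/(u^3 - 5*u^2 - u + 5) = (u^2 - 3*u - 40)/(u^3 - 5*u^2 - u + 5)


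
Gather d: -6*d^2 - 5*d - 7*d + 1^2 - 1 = -6*d^2 - 12*d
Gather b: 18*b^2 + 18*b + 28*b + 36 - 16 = 18*b^2 + 46*b + 20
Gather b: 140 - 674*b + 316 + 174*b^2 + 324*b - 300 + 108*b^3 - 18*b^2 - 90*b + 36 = 108*b^3 + 156*b^2 - 440*b + 192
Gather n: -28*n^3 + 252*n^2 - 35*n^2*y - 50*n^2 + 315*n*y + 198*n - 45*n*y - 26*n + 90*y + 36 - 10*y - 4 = -28*n^3 + n^2*(202 - 35*y) + n*(270*y + 172) + 80*y + 32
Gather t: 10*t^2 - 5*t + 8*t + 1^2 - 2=10*t^2 + 3*t - 1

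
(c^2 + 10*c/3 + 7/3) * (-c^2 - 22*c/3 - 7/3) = -c^4 - 32*c^3/3 - 262*c^2/9 - 224*c/9 - 49/9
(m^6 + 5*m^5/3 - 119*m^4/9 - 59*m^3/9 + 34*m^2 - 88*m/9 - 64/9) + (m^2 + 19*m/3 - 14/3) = m^6 + 5*m^5/3 - 119*m^4/9 - 59*m^3/9 + 35*m^2 - 31*m/9 - 106/9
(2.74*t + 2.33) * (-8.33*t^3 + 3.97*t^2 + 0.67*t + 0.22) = -22.8242*t^4 - 8.5311*t^3 + 11.0859*t^2 + 2.1639*t + 0.5126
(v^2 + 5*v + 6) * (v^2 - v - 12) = v^4 + 4*v^3 - 11*v^2 - 66*v - 72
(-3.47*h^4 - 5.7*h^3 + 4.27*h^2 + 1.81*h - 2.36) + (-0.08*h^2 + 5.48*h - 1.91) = -3.47*h^4 - 5.7*h^3 + 4.19*h^2 + 7.29*h - 4.27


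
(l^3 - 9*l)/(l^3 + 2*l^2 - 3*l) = (l - 3)/(l - 1)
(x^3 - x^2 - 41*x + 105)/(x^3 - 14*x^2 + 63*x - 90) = (x + 7)/(x - 6)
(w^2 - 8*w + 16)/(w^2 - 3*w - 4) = (w - 4)/(w + 1)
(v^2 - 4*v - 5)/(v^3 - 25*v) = (v + 1)/(v*(v + 5))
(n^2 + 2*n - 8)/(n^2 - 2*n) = (n + 4)/n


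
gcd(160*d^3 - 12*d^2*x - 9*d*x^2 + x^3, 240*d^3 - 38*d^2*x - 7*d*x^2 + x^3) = 40*d^2 - 13*d*x + x^2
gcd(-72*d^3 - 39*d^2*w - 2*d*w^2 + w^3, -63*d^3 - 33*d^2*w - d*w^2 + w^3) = 9*d^2 + 6*d*w + w^2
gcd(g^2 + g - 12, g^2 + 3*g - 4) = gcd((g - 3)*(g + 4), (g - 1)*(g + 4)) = g + 4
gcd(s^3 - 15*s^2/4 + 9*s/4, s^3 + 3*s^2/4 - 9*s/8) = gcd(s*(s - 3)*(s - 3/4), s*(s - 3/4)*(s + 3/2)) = s^2 - 3*s/4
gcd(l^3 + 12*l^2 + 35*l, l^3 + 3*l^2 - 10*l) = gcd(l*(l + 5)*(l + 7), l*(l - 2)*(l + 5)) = l^2 + 5*l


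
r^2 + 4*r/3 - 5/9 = (r - 1/3)*(r + 5/3)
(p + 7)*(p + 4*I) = p^2 + 7*p + 4*I*p + 28*I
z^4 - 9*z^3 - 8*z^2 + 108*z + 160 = (z - 8)*(z - 5)*(z + 2)^2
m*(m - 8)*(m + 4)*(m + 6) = m^4 + 2*m^3 - 56*m^2 - 192*m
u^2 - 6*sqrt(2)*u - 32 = (u - 8*sqrt(2))*(u + 2*sqrt(2))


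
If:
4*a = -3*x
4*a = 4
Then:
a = 1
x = -4/3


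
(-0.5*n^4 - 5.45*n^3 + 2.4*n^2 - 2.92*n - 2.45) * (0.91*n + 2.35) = -0.455*n^5 - 6.1345*n^4 - 10.6235*n^3 + 2.9828*n^2 - 9.0915*n - 5.7575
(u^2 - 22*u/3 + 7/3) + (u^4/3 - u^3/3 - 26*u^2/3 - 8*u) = u^4/3 - u^3/3 - 23*u^2/3 - 46*u/3 + 7/3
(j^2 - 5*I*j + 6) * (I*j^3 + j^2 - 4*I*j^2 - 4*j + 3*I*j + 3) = I*j^5 + 6*j^4 - 4*I*j^4 - 24*j^3 + 4*I*j^3 + 24*j^2 - 4*I*j^2 - 24*j + 3*I*j + 18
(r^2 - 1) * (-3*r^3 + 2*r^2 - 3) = -3*r^5 + 2*r^4 + 3*r^3 - 5*r^2 + 3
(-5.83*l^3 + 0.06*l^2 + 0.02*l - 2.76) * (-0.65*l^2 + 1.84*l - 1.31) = 3.7895*l^5 - 10.7662*l^4 + 7.7347*l^3 + 1.7522*l^2 - 5.1046*l + 3.6156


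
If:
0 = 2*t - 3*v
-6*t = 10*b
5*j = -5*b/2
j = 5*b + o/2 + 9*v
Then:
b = -9*v/10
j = 9*v/20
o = -81*v/10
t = 3*v/2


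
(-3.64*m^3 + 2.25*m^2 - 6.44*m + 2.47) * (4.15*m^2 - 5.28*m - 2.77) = -15.106*m^5 + 28.5567*m^4 - 28.5232*m^3 + 38.0212*m^2 + 4.7972*m - 6.8419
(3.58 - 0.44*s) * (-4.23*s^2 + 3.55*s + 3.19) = 1.8612*s^3 - 16.7054*s^2 + 11.3054*s + 11.4202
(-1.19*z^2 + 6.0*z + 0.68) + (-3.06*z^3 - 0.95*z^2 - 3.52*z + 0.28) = -3.06*z^3 - 2.14*z^2 + 2.48*z + 0.96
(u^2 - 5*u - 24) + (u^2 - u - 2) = 2*u^2 - 6*u - 26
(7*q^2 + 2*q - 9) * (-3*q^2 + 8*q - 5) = -21*q^4 + 50*q^3 + 8*q^2 - 82*q + 45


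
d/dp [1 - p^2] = -2*p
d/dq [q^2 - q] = 2*q - 1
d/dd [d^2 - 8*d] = 2*d - 8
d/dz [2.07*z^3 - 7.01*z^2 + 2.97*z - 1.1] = 6.21*z^2 - 14.02*z + 2.97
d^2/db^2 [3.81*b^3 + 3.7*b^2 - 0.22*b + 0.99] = 22.86*b + 7.4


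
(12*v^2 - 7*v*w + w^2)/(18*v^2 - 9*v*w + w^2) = (4*v - w)/(6*v - w)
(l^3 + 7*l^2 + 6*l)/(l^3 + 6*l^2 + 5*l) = (l + 6)/(l + 5)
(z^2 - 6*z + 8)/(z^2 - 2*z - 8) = (z - 2)/(z + 2)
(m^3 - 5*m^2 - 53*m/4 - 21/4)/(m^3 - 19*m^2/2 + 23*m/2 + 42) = (m + 1/2)/(m - 4)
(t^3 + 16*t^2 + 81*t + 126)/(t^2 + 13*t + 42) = t + 3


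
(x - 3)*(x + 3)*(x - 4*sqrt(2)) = x^3 - 4*sqrt(2)*x^2 - 9*x + 36*sqrt(2)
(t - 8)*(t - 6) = t^2 - 14*t + 48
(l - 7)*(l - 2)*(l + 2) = l^3 - 7*l^2 - 4*l + 28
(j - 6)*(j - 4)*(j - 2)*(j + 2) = j^4 - 10*j^3 + 20*j^2 + 40*j - 96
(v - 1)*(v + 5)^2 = v^3 + 9*v^2 + 15*v - 25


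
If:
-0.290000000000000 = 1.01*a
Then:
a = -0.29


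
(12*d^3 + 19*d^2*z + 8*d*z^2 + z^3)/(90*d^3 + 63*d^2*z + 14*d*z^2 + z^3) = (4*d^2 + 5*d*z + z^2)/(30*d^2 + 11*d*z + z^2)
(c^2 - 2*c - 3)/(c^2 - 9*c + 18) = (c + 1)/(c - 6)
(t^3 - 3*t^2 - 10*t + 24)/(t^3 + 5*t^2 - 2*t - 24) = (t - 4)/(t + 4)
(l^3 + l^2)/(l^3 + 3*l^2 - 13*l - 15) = l^2/(l^2 + 2*l - 15)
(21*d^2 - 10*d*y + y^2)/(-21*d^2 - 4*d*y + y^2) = (-3*d + y)/(3*d + y)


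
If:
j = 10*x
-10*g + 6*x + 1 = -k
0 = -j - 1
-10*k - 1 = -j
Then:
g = 1/50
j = -1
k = -1/5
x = -1/10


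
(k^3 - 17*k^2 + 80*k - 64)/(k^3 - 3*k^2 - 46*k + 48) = (k - 8)/(k + 6)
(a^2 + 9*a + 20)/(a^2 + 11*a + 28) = (a + 5)/(a + 7)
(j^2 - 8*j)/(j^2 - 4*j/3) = 3*(j - 8)/(3*j - 4)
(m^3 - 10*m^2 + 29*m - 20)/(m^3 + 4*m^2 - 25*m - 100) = (m^2 - 5*m + 4)/(m^2 + 9*m + 20)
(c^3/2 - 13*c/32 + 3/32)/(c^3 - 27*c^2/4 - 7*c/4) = (-16*c^3 + 13*c - 3)/(8*c*(-4*c^2 + 27*c + 7))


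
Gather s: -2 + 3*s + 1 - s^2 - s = -s^2 + 2*s - 1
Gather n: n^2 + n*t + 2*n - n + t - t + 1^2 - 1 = n^2 + n*(t + 1)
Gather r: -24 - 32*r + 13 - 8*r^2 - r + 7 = -8*r^2 - 33*r - 4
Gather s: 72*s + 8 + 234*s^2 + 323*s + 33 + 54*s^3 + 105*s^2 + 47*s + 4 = 54*s^3 + 339*s^2 + 442*s + 45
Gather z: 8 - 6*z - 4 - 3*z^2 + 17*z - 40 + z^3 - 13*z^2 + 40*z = z^3 - 16*z^2 + 51*z - 36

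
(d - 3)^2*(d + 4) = d^3 - 2*d^2 - 15*d + 36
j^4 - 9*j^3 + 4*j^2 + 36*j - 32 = (j - 8)*(j - 2)*(j - 1)*(j + 2)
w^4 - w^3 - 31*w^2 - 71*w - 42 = (w - 7)*(w + 1)*(w + 2)*(w + 3)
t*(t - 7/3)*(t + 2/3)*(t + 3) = t^4 + 4*t^3/3 - 59*t^2/9 - 14*t/3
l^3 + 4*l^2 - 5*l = l*(l - 1)*(l + 5)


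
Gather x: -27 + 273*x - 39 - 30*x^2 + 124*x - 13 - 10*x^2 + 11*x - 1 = -40*x^2 + 408*x - 80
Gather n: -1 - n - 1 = -n - 2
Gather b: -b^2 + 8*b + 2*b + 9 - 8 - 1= -b^2 + 10*b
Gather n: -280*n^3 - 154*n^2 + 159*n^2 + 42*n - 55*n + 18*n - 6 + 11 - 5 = -280*n^3 + 5*n^2 + 5*n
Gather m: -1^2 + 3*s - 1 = 3*s - 2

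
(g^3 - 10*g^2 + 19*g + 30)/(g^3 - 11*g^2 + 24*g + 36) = (g - 5)/(g - 6)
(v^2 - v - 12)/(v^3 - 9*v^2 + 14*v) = (v^2 - v - 12)/(v*(v^2 - 9*v + 14))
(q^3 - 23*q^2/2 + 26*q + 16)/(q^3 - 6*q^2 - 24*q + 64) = (q^2 - 7*q/2 - 2)/(q^2 + 2*q - 8)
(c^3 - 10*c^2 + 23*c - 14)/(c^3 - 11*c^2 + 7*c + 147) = (c^2 - 3*c + 2)/(c^2 - 4*c - 21)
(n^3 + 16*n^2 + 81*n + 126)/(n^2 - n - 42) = (n^2 + 10*n + 21)/(n - 7)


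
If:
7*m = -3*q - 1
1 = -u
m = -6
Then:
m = -6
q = 41/3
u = -1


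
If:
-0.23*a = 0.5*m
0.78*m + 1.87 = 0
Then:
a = 5.21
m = -2.40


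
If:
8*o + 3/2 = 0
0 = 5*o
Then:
No Solution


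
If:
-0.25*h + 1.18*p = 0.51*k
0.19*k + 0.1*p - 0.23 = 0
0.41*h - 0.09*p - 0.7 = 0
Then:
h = 1.87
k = 0.82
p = 0.75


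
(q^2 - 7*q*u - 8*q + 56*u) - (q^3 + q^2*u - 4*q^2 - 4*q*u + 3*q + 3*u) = -q^3 - q^2*u + 5*q^2 - 3*q*u - 11*q + 53*u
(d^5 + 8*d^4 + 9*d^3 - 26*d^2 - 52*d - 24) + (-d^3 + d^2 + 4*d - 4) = d^5 + 8*d^4 + 8*d^3 - 25*d^2 - 48*d - 28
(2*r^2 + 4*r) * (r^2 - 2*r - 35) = 2*r^4 - 78*r^2 - 140*r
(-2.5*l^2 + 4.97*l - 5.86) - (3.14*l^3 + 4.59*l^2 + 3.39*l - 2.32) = -3.14*l^3 - 7.09*l^2 + 1.58*l - 3.54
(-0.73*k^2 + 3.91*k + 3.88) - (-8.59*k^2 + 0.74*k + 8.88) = 7.86*k^2 + 3.17*k - 5.0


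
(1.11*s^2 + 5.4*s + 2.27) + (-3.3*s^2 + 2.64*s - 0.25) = -2.19*s^2 + 8.04*s + 2.02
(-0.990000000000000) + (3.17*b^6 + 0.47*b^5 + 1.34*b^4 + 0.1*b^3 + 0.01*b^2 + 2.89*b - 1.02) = 3.17*b^6 + 0.47*b^5 + 1.34*b^4 + 0.1*b^3 + 0.01*b^2 + 2.89*b - 2.01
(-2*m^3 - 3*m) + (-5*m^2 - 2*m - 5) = -2*m^3 - 5*m^2 - 5*m - 5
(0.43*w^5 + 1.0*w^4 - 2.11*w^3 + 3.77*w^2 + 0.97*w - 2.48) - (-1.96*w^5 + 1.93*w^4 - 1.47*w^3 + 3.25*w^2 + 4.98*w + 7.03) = 2.39*w^5 - 0.93*w^4 - 0.64*w^3 + 0.52*w^2 - 4.01*w - 9.51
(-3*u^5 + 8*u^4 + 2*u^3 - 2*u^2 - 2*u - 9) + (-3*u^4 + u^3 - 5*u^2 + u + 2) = -3*u^5 + 5*u^4 + 3*u^3 - 7*u^2 - u - 7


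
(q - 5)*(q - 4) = q^2 - 9*q + 20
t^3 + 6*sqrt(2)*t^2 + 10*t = t*(t + sqrt(2))*(t + 5*sqrt(2))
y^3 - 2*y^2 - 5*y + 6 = (y - 3)*(y - 1)*(y + 2)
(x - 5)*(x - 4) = x^2 - 9*x + 20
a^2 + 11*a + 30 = (a + 5)*(a + 6)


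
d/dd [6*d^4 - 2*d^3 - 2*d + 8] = 24*d^3 - 6*d^2 - 2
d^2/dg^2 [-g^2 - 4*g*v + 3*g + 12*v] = -2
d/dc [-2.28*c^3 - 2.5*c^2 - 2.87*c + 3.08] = -6.84*c^2 - 5.0*c - 2.87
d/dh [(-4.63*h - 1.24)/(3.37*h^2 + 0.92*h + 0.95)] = (15.6031*h^2 + 8.3576*h - 3.2577)/(11.3569*h^4 + 6.2008*h^3 + 7.2494*h^2 + 1.748*h + 0.9025)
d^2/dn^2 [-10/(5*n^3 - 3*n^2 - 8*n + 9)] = 20*(3*(5*n - 1)*(5*n^3 - 3*n^2 - 8*n + 9) - (-15*n^2 + 6*n + 8)^2)/(5*n^3 - 3*n^2 - 8*n + 9)^3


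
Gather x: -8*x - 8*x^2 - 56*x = -8*x^2 - 64*x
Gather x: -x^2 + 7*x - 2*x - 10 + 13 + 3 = -x^2 + 5*x + 6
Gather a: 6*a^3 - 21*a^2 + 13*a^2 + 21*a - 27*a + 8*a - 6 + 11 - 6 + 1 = 6*a^3 - 8*a^2 + 2*a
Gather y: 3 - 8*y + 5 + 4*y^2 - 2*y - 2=4*y^2 - 10*y + 6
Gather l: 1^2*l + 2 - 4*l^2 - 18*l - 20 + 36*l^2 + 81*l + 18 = 32*l^2 + 64*l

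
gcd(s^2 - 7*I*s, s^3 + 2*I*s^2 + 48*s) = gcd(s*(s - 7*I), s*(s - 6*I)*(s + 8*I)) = s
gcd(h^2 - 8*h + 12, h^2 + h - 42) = h - 6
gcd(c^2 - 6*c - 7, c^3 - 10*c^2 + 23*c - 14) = c - 7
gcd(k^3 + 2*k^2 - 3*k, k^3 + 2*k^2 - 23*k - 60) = k + 3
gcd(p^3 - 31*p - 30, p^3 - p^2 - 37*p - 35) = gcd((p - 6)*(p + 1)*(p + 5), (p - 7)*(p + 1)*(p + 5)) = p^2 + 6*p + 5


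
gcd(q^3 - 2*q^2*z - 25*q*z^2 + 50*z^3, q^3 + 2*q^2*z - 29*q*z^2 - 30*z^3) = -q + 5*z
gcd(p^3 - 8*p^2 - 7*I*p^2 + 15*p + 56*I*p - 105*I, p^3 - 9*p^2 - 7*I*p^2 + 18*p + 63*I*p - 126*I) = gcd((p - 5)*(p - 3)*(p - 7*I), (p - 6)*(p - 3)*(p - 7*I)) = p^2 + p*(-3 - 7*I) + 21*I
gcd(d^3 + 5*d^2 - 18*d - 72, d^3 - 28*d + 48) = d^2 + 2*d - 24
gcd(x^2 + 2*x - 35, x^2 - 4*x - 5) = x - 5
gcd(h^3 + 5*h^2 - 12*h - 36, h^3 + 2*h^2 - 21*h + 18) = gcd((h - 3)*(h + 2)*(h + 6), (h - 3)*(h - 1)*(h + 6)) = h^2 + 3*h - 18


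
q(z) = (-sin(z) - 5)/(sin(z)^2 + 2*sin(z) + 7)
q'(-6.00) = 0.10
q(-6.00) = -0.69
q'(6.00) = 0.01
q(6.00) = -0.72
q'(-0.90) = -0.07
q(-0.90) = -0.70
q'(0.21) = 0.09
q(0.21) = -0.70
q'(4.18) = 0.07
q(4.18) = -0.69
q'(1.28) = 0.04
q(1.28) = -0.61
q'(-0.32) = -0.00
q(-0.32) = -0.72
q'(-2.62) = 0.04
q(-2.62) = -0.72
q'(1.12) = 0.06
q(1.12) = -0.61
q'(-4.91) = 0.03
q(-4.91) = -0.60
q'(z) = (-2*sin(z)*cos(z) - 2*cos(z))*(-sin(z) - 5)/(sin(z)^2 + 2*sin(z) + 7)^2 - cos(z)/(sin(z)^2 + 2*sin(z) + 7)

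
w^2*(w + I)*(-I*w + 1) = -I*w^4 + 2*w^3 + I*w^2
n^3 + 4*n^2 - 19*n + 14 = (n - 2)*(n - 1)*(n + 7)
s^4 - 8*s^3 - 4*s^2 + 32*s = s*(s - 8)*(s - 2)*(s + 2)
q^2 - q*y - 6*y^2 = (q - 3*y)*(q + 2*y)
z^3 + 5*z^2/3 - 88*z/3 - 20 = (z - 5)*(z + 2/3)*(z + 6)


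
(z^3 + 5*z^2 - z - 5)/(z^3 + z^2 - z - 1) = (z + 5)/(z + 1)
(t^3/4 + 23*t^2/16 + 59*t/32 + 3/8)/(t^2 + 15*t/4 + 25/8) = (8*t^3 + 46*t^2 + 59*t + 12)/(4*(8*t^2 + 30*t + 25))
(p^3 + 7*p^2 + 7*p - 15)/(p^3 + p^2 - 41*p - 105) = (p - 1)/(p - 7)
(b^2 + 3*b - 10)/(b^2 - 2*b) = (b + 5)/b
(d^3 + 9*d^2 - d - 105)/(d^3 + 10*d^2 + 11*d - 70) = (d - 3)/(d - 2)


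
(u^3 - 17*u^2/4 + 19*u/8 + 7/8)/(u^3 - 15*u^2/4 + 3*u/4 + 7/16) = 2*(u - 1)/(2*u - 1)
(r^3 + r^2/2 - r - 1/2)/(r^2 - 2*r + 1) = (2*r^2 + 3*r + 1)/(2*(r - 1))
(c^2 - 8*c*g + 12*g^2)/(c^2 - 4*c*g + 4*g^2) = (c - 6*g)/(c - 2*g)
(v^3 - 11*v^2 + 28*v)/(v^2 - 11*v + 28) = v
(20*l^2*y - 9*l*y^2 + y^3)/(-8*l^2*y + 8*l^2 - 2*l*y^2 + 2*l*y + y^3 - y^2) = y*(-5*l + y)/(2*l*y - 2*l + y^2 - y)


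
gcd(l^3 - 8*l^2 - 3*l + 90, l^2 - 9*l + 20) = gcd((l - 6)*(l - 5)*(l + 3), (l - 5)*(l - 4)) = l - 5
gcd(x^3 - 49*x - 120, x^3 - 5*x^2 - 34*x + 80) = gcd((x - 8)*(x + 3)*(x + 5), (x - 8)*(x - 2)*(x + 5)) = x^2 - 3*x - 40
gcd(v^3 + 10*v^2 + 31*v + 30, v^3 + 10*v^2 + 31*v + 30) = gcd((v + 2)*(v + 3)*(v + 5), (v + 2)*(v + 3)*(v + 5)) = v^3 + 10*v^2 + 31*v + 30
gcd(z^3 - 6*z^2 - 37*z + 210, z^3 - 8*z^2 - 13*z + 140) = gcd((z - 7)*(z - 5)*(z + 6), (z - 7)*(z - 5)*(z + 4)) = z^2 - 12*z + 35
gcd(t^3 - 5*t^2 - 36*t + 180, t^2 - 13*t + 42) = t - 6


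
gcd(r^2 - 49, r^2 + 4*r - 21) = r + 7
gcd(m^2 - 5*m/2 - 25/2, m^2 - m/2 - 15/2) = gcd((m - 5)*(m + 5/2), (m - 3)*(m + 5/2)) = m + 5/2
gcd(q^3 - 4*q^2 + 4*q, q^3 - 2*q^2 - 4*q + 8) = q^2 - 4*q + 4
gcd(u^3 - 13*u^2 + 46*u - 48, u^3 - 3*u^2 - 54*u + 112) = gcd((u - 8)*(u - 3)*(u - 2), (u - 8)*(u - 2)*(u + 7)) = u^2 - 10*u + 16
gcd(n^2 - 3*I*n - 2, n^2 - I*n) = n - I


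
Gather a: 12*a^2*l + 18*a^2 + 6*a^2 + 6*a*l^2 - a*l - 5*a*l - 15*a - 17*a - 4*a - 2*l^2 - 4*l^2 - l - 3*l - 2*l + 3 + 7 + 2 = a^2*(12*l + 24) + a*(6*l^2 - 6*l - 36) - 6*l^2 - 6*l + 12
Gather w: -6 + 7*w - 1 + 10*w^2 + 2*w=10*w^2 + 9*w - 7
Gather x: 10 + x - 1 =x + 9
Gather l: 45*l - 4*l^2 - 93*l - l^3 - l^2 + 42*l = -l^3 - 5*l^2 - 6*l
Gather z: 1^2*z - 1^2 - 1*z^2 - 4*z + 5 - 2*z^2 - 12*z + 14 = -3*z^2 - 15*z + 18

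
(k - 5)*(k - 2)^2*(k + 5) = k^4 - 4*k^3 - 21*k^2 + 100*k - 100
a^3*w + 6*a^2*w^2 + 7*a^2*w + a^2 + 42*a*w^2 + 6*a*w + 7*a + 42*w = (a + 7)*(a + 6*w)*(a*w + 1)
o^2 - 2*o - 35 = (o - 7)*(o + 5)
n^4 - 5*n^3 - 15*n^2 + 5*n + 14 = (n - 7)*(n - 1)*(n + 1)*(n + 2)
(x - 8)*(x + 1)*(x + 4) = x^3 - 3*x^2 - 36*x - 32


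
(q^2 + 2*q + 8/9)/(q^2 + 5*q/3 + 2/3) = (q + 4/3)/(q + 1)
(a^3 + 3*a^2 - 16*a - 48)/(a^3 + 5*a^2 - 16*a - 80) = (a + 3)/(a + 5)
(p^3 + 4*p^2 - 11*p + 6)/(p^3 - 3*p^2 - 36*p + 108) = (p^2 - 2*p + 1)/(p^2 - 9*p + 18)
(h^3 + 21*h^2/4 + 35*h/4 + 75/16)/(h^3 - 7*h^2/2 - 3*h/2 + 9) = (8*h^2 + 30*h + 25)/(8*(h^2 - 5*h + 6))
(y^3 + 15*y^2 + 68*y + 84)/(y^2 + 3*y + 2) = (y^2 + 13*y + 42)/(y + 1)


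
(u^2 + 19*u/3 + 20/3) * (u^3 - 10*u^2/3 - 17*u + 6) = u^5 + 3*u^4 - 283*u^3/9 - 1115*u^2/9 - 226*u/3 + 40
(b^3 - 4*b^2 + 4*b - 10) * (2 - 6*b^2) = -6*b^5 + 24*b^4 - 22*b^3 + 52*b^2 + 8*b - 20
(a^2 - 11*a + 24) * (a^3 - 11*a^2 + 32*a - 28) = a^5 - 22*a^4 + 177*a^3 - 644*a^2 + 1076*a - 672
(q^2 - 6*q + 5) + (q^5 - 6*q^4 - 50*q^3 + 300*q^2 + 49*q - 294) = q^5 - 6*q^4 - 50*q^3 + 301*q^2 + 43*q - 289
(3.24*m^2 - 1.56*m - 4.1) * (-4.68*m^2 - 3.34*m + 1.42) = -15.1632*m^4 - 3.5208*m^3 + 28.9992*m^2 + 11.4788*m - 5.822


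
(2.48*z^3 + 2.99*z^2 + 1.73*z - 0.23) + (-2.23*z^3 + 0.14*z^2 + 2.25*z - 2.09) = 0.25*z^3 + 3.13*z^2 + 3.98*z - 2.32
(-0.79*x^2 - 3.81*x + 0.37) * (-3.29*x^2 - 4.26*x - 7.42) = 2.5991*x^4 + 15.9003*x^3 + 20.8751*x^2 + 26.694*x - 2.7454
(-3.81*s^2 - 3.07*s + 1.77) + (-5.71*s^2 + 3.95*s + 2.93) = -9.52*s^2 + 0.88*s + 4.7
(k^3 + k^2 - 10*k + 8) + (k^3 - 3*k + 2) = 2*k^3 + k^2 - 13*k + 10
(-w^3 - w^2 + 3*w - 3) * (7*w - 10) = -7*w^4 + 3*w^3 + 31*w^2 - 51*w + 30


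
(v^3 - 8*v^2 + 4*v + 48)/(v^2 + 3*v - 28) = (v^2 - 4*v - 12)/(v + 7)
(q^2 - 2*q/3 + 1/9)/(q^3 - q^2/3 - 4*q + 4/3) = (q - 1/3)/(q^2 - 4)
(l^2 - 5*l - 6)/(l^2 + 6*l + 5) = (l - 6)/(l + 5)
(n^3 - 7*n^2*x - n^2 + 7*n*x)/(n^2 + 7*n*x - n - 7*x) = n*(n - 7*x)/(n + 7*x)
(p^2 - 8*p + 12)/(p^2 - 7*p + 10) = (p - 6)/(p - 5)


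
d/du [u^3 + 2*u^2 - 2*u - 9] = 3*u^2 + 4*u - 2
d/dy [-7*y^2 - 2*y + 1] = -14*y - 2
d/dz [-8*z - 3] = -8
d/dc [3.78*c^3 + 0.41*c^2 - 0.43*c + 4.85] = 11.34*c^2 + 0.82*c - 0.43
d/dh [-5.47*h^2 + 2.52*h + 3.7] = 2.52 - 10.94*h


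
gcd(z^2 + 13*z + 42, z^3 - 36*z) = z + 6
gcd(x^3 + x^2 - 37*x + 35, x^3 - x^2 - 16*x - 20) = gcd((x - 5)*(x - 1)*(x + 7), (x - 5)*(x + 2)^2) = x - 5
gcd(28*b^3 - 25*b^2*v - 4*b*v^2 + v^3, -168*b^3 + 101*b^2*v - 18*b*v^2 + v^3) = -7*b + v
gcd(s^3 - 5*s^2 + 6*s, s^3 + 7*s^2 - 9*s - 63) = s - 3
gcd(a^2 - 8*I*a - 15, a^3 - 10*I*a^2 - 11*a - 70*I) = a - 5*I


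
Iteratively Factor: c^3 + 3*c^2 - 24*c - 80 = (c + 4)*(c^2 - c - 20) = (c + 4)^2*(c - 5)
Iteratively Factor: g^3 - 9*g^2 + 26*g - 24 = (g - 2)*(g^2 - 7*g + 12) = (g - 4)*(g - 2)*(g - 3)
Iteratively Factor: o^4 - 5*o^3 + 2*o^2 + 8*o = (o - 2)*(o^3 - 3*o^2 - 4*o) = (o - 4)*(o - 2)*(o^2 + o) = (o - 4)*(o - 2)*(o + 1)*(o)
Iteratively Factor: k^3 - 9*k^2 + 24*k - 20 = (k - 2)*(k^2 - 7*k + 10) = (k - 2)^2*(k - 5)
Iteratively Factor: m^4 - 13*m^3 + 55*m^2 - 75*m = (m)*(m^3 - 13*m^2 + 55*m - 75) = m*(m - 3)*(m^2 - 10*m + 25) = m*(m - 5)*(m - 3)*(m - 5)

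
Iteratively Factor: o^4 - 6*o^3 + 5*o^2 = (o - 1)*(o^3 - 5*o^2) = o*(o - 1)*(o^2 - 5*o) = o^2*(o - 1)*(o - 5)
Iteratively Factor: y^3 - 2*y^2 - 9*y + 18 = (y - 2)*(y^2 - 9) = (y - 3)*(y - 2)*(y + 3)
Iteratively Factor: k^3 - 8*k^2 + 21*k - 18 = (k - 3)*(k^2 - 5*k + 6) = (k - 3)^2*(k - 2)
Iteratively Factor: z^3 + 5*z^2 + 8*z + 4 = (z + 1)*(z^2 + 4*z + 4) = (z + 1)*(z + 2)*(z + 2)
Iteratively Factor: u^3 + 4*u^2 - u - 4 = (u + 1)*(u^2 + 3*u - 4) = (u - 1)*(u + 1)*(u + 4)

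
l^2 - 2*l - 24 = (l - 6)*(l + 4)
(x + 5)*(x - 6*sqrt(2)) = x^2 - 6*sqrt(2)*x + 5*x - 30*sqrt(2)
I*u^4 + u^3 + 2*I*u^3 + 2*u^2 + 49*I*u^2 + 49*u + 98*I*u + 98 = (u + 2)*(u - 7*I)*(u + 7*I)*(I*u + 1)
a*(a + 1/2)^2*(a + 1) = a^4 + 2*a^3 + 5*a^2/4 + a/4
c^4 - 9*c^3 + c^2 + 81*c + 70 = (c - 7)*(c - 5)*(c + 1)*(c + 2)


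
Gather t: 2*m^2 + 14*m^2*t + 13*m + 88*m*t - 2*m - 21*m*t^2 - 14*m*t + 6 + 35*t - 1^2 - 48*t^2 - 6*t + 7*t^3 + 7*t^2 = 2*m^2 + 11*m + 7*t^3 + t^2*(-21*m - 41) + t*(14*m^2 + 74*m + 29) + 5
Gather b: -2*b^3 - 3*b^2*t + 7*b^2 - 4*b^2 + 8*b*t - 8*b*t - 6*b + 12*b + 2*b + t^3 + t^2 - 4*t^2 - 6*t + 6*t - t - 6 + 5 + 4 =-2*b^3 + b^2*(3 - 3*t) + 8*b + t^3 - 3*t^2 - t + 3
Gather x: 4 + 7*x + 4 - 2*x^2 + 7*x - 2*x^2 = -4*x^2 + 14*x + 8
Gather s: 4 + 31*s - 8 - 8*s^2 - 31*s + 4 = -8*s^2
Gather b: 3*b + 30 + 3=3*b + 33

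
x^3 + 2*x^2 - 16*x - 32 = (x - 4)*(x + 2)*(x + 4)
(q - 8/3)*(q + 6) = q^2 + 10*q/3 - 16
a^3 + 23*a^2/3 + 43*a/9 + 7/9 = (a + 1/3)^2*(a + 7)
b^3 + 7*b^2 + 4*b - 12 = (b - 1)*(b + 2)*(b + 6)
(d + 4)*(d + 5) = d^2 + 9*d + 20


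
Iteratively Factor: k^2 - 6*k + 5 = (k - 1)*(k - 5)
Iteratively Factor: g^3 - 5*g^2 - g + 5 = (g + 1)*(g^2 - 6*g + 5) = (g - 5)*(g + 1)*(g - 1)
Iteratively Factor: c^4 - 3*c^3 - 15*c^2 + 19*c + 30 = (c + 1)*(c^3 - 4*c^2 - 11*c + 30) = (c - 5)*(c + 1)*(c^2 + c - 6) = (c - 5)*(c + 1)*(c + 3)*(c - 2)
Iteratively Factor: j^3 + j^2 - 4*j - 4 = (j + 2)*(j^2 - j - 2) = (j - 2)*(j + 2)*(j + 1)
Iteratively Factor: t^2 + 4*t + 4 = (t + 2)*(t + 2)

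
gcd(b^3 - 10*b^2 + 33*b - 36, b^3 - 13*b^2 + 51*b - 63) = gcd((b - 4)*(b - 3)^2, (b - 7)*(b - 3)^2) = b^2 - 6*b + 9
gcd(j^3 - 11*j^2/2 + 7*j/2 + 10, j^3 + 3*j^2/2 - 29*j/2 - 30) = j - 4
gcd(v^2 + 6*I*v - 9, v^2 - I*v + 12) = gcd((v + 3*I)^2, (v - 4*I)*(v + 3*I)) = v + 3*I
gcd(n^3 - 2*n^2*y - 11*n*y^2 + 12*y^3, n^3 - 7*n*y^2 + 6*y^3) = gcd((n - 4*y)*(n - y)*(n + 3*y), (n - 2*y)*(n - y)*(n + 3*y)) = -n^2 - 2*n*y + 3*y^2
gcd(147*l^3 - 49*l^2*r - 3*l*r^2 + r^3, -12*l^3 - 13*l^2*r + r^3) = 1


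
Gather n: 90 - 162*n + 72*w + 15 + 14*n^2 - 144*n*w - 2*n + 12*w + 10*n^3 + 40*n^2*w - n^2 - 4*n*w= 10*n^3 + n^2*(40*w + 13) + n*(-148*w - 164) + 84*w + 105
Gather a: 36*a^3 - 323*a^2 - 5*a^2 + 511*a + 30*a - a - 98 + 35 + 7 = 36*a^3 - 328*a^2 + 540*a - 56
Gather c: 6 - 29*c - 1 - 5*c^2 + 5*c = -5*c^2 - 24*c + 5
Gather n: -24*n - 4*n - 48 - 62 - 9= -28*n - 119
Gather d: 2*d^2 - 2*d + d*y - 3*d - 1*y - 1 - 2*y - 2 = 2*d^2 + d*(y - 5) - 3*y - 3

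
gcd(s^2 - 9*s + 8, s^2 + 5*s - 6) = s - 1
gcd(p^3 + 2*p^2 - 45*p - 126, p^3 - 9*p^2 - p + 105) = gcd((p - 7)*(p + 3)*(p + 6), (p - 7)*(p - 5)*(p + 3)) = p^2 - 4*p - 21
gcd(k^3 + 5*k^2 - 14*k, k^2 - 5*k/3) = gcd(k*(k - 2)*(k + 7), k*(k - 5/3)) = k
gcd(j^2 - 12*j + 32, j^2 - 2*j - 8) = j - 4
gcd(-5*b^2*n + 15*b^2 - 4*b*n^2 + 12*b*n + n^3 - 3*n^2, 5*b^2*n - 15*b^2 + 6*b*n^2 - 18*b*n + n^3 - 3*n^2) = b*n - 3*b + n^2 - 3*n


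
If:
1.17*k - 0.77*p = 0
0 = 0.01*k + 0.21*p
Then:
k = 0.00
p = 0.00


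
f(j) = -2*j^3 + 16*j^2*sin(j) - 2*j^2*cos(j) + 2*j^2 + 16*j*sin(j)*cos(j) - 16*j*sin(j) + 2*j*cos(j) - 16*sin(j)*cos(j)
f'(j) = 2*j^2*sin(j) + 16*j^2*cos(j) - 6*j^2 - 16*j*sin(j)^2 + 30*j*sin(j) + 16*j*cos(j)^2 - 20*j*cos(j) + 4*j + 16*sin(j)^2 + 16*sin(j)*cos(j) - 16*sin(j) - 16*cos(j)^2 + 2*cos(j)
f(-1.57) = -51.86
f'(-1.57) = 78.27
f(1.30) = 6.03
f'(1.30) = 21.30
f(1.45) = 9.18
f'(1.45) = 20.38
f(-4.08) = 499.87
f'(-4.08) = -390.96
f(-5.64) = 670.88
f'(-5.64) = 190.65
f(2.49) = 11.93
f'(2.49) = -26.40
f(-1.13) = -18.29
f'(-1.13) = 65.35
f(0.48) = -4.57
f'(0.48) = -1.68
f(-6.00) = 581.06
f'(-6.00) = 305.33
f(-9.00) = 1130.47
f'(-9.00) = -1917.19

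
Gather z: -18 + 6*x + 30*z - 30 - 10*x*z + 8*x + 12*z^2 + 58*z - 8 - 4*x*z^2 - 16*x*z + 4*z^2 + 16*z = 14*x + z^2*(16 - 4*x) + z*(104 - 26*x) - 56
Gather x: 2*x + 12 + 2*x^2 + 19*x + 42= 2*x^2 + 21*x + 54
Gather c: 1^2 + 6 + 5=12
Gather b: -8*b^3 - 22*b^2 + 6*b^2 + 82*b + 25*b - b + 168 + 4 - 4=-8*b^3 - 16*b^2 + 106*b + 168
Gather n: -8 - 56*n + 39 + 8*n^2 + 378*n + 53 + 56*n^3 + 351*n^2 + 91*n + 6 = 56*n^3 + 359*n^2 + 413*n + 90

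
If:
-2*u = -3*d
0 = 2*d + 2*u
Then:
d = 0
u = 0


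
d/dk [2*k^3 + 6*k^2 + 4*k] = 6*k^2 + 12*k + 4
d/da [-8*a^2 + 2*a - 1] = 2 - 16*a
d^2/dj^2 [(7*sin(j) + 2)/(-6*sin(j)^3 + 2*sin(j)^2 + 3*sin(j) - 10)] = (1008*sin(j)^7 + 396*sin(j)^6 - 1244*sin(j)^5 - 5902*sin(j)^4 - 128*sin(j)^3 + 5596*sin(j)^2 + 568*sin(j) - 536)/(6*sin(j)^3 - 2*sin(j)^2 - 3*sin(j) + 10)^3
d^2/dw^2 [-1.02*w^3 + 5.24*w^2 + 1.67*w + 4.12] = 10.48 - 6.12*w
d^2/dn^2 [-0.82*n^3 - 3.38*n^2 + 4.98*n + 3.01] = -4.92*n - 6.76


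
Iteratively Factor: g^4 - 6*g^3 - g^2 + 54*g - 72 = (g - 3)*(g^3 - 3*g^2 - 10*g + 24) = (g - 3)*(g - 2)*(g^2 - g - 12) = (g - 4)*(g - 3)*(g - 2)*(g + 3)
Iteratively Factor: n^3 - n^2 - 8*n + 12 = (n - 2)*(n^2 + n - 6) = (n - 2)*(n + 3)*(n - 2)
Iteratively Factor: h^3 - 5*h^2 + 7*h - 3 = (h - 1)*(h^2 - 4*h + 3) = (h - 3)*(h - 1)*(h - 1)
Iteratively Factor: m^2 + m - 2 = (m - 1)*(m + 2)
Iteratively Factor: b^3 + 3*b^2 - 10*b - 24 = (b + 4)*(b^2 - b - 6) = (b + 2)*(b + 4)*(b - 3)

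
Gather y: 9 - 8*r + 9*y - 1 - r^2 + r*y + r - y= -r^2 - 7*r + y*(r + 8) + 8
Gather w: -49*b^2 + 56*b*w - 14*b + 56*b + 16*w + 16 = -49*b^2 + 42*b + w*(56*b + 16) + 16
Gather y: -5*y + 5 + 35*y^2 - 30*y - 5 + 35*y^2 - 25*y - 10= 70*y^2 - 60*y - 10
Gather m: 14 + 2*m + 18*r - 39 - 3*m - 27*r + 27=-m - 9*r + 2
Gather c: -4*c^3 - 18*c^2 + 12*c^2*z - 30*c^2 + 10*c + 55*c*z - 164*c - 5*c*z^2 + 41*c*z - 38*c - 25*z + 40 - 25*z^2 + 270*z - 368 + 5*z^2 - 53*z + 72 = -4*c^3 + c^2*(12*z - 48) + c*(-5*z^2 + 96*z - 192) - 20*z^2 + 192*z - 256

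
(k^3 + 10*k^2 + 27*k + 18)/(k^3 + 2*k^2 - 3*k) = (k^2 + 7*k + 6)/(k*(k - 1))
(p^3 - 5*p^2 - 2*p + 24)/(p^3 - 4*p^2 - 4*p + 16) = (p - 3)/(p - 2)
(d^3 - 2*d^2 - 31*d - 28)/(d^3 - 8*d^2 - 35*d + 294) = (d^2 + 5*d + 4)/(d^2 - d - 42)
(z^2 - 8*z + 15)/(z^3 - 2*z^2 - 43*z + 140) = (z - 3)/(z^2 + 3*z - 28)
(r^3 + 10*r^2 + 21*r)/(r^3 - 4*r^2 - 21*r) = (r + 7)/(r - 7)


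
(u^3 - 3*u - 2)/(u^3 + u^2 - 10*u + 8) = (u^2 + 2*u + 1)/(u^2 + 3*u - 4)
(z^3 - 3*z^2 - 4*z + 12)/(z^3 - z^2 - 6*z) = (z - 2)/z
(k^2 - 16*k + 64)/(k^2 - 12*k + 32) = (k - 8)/(k - 4)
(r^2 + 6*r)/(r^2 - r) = (r + 6)/(r - 1)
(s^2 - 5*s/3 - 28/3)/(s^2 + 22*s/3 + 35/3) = (s - 4)/(s + 5)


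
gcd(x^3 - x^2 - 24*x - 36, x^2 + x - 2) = x + 2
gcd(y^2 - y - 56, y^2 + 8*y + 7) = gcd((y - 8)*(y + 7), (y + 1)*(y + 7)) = y + 7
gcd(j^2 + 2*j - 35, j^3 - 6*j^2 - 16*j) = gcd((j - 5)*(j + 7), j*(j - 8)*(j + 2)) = 1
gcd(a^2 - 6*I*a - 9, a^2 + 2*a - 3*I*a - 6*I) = a - 3*I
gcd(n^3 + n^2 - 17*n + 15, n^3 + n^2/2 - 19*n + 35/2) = n^2 + 4*n - 5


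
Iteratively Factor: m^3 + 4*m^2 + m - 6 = (m + 2)*(m^2 + 2*m - 3) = (m - 1)*(m + 2)*(m + 3)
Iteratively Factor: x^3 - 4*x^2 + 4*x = (x - 2)*(x^2 - 2*x) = x*(x - 2)*(x - 2)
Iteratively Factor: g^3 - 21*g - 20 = (g - 5)*(g^2 + 5*g + 4) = (g - 5)*(g + 1)*(g + 4)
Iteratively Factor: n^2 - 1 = (n - 1)*(n + 1)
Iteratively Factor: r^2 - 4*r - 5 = (r - 5)*(r + 1)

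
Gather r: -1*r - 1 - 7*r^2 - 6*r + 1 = -7*r^2 - 7*r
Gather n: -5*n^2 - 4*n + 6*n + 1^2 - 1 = -5*n^2 + 2*n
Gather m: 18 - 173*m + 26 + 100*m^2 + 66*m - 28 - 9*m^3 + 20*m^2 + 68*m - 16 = -9*m^3 + 120*m^2 - 39*m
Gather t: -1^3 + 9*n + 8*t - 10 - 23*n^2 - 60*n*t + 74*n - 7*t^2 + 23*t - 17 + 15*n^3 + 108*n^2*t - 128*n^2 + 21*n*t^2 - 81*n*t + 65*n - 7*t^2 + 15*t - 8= 15*n^3 - 151*n^2 + 148*n + t^2*(21*n - 14) + t*(108*n^2 - 141*n + 46) - 36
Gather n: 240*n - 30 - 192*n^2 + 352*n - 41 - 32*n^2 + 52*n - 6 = -224*n^2 + 644*n - 77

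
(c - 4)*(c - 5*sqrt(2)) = c^2 - 5*sqrt(2)*c - 4*c + 20*sqrt(2)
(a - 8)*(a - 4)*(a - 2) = a^3 - 14*a^2 + 56*a - 64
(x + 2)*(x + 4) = x^2 + 6*x + 8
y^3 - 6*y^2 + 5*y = y*(y - 5)*(y - 1)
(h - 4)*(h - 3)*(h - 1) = h^3 - 8*h^2 + 19*h - 12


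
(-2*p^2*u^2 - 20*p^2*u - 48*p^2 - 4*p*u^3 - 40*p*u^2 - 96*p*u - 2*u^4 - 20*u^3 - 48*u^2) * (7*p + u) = -14*p^3*u^2 - 140*p^3*u - 336*p^3 - 30*p^2*u^3 - 300*p^2*u^2 - 720*p^2*u - 18*p*u^4 - 180*p*u^3 - 432*p*u^2 - 2*u^5 - 20*u^4 - 48*u^3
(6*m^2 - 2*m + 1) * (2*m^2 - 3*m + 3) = 12*m^4 - 22*m^3 + 26*m^2 - 9*m + 3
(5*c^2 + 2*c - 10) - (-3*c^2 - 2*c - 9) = 8*c^2 + 4*c - 1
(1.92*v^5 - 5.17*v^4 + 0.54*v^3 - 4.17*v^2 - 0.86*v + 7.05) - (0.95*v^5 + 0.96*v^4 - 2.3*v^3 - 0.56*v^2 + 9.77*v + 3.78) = 0.97*v^5 - 6.13*v^4 + 2.84*v^3 - 3.61*v^2 - 10.63*v + 3.27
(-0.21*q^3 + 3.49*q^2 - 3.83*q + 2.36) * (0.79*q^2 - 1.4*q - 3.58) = -0.1659*q^5 + 3.0511*q^4 - 7.1599*q^3 - 5.2678*q^2 + 10.4074*q - 8.4488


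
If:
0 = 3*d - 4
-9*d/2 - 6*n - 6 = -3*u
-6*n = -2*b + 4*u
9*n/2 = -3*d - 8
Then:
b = -32/3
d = 4/3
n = -8/3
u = -4/3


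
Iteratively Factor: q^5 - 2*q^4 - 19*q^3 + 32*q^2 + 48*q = (q - 4)*(q^4 + 2*q^3 - 11*q^2 - 12*q) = q*(q - 4)*(q^3 + 2*q^2 - 11*q - 12) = q*(q - 4)*(q - 3)*(q^2 + 5*q + 4) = q*(q - 4)*(q - 3)*(q + 4)*(q + 1)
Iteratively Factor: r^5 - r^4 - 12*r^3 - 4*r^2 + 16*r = (r + 2)*(r^4 - 3*r^3 - 6*r^2 + 8*r) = (r - 4)*(r + 2)*(r^3 + r^2 - 2*r) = r*(r - 4)*(r + 2)*(r^2 + r - 2) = r*(r - 4)*(r - 1)*(r + 2)*(r + 2)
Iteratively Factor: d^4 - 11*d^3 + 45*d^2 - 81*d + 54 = (d - 3)*(d^3 - 8*d^2 + 21*d - 18) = (d - 3)^2*(d^2 - 5*d + 6) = (d - 3)^3*(d - 2)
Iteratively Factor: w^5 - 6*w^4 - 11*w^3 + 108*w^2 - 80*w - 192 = (w + 4)*(w^4 - 10*w^3 + 29*w^2 - 8*w - 48) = (w + 1)*(w + 4)*(w^3 - 11*w^2 + 40*w - 48) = (w - 3)*(w + 1)*(w + 4)*(w^2 - 8*w + 16) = (w - 4)*(w - 3)*(w + 1)*(w + 4)*(w - 4)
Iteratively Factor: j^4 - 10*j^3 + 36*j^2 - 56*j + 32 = (j - 2)*(j^3 - 8*j^2 + 20*j - 16) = (j - 2)^2*(j^2 - 6*j + 8) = (j - 4)*(j - 2)^2*(j - 2)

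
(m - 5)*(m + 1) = m^2 - 4*m - 5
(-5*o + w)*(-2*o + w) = 10*o^2 - 7*o*w + w^2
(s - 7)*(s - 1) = s^2 - 8*s + 7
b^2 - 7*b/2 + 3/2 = (b - 3)*(b - 1/2)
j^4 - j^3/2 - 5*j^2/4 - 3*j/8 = j*(j - 3/2)*(j + 1/2)^2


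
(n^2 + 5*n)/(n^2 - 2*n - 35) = n/(n - 7)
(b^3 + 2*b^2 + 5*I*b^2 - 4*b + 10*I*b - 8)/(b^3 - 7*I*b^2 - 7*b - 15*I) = (b^2 + b*(2 + 4*I) + 8*I)/(b^2 - 8*I*b - 15)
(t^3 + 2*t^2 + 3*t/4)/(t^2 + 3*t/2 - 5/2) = t*(4*t^2 + 8*t + 3)/(2*(2*t^2 + 3*t - 5))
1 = 1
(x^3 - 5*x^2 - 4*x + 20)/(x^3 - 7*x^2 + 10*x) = (x + 2)/x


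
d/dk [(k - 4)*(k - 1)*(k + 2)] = 3*k^2 - 6*k - 6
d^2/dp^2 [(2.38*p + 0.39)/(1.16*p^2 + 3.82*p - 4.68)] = ((2.32*p + 3.82)*(2.38*p + 0.39)*(4.64*p + 7.64) - (16.5648*p + 19.088)*(1.16*p^2 + 3.82*p - 4.68))/(1.16*p^2 + 3.82*p - 4.68)^3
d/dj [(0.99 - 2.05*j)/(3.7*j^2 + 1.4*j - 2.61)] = (7.585*j^2 - 7.326*j + 3.9645)/(13.69*j^4 + 10.36*j^3 - 17.354*j^2 - 7.308*j + 6.8121)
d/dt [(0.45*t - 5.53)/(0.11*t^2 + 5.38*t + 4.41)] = (-0.0495*t^2 + 1.2166*t + 31.7359)/(0.0121*t^4 + 1.1836*t^3 + 29.9146*t^2 + 47.4516*t + 19.4481)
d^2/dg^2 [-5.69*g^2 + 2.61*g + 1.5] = -11.3800000000000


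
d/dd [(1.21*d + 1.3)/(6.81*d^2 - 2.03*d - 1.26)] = (-8.2401*d^2 - 17.706*d + 1.1144)/(46.3761*d^4 - 27.6486*d^3 - 13.0403*d^2 + 5.1156*d + 1.5876)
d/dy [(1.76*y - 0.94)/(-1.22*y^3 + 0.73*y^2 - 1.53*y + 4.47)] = (4.2944*y^3 - 4.7252*y^2 + 1.3724*y + 6.429)/(1.4884*y^6 - 1.7812*y^5 + 4.2661*y^4 - 13.1406*y^3 + 8.8671*y^2 - 13.6782*y + 19.9809)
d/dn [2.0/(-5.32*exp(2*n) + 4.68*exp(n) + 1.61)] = (21.28*exp(n) - 9.36)*exp(n)/(-5.32*exp(2*n) + 4.68*exp(n) + 1.61)^2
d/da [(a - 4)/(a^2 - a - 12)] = -1/(a^2 + 6*a + 9)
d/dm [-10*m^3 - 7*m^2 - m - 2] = -30*m^2 - 14*m - 1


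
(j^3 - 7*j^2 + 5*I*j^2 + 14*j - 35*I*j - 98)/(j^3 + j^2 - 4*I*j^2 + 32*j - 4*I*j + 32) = (j^3 + j^2*(-7 + 5*I) + j*(14 - 35*I) - 98)/(j^3 + j^2*(1 - 4*I) + j*(32 - 4*I) + 32)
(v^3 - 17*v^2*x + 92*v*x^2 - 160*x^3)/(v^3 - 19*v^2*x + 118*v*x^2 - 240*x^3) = (-v + 4*x)/(-v + 6*x)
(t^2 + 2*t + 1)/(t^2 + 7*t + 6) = (t + 1)/(t + 6)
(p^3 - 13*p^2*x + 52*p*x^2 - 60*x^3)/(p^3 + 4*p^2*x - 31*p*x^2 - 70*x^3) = (p^2 - 8*p*x + 12*x^2)/(p^2 + 9*p*x + 14*x^2)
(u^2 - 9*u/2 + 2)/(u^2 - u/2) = (u - 4)/u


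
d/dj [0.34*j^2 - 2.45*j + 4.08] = 0.68*j - 2.45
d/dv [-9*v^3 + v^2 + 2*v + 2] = -27*v^2 + 2*v + 2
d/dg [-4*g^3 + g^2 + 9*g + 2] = -12*g^2 + 2*g + 9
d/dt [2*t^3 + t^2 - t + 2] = 6*t^2 + 2*t - 1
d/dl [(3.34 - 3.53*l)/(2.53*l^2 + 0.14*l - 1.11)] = (8.9309*l^2 - 16.9004*l + 3.4507)/(6.4009*l^4 + 0.7084*l^3 - 5.597*l^2 - 0.3108*l + 1.2321)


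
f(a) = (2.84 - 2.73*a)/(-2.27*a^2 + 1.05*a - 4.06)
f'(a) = (2.84 - 2.73*a)*(4.54*a - 1.05)/(-2.27*a^2 + 1.05*a - 4.06)^2 - 2.73/(-2.27*a^2 + 1.05*a - 4.06) = (-6.1971*a^2 + 12.8936*a + 8.1018)/(5.1529*a^4 - 4.767*a^3 + 19.5349*a^2 - 8.526*a + 16.4836)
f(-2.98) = -0.40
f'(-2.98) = -0.11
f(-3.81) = -0.32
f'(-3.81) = -0.08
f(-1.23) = -0.71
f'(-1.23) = -0.22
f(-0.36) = -0.81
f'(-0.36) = 0.12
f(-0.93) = -0.77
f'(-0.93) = -0.19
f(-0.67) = -0.81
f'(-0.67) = -0.10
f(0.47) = -0.38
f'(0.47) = 0.77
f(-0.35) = -0.81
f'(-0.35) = 0.13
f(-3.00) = -0.40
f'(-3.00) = -0.11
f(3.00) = 0.25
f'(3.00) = -0.02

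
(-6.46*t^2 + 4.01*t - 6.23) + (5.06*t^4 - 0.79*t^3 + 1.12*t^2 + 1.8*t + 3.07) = 5.06*t^4 - 0.79*t^3 - 5.34*t^2 + 5.81*t - 3.16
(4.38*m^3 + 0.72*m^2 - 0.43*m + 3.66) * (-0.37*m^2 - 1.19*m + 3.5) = -1.6206*m^5 - 5.4786*m^4 + 14.6323*m^3 + 1.6775*m^2 - 5.8604*m + 12.81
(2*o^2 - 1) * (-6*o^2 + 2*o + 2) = -12*o^4 + 4*o^3 + 10*o^2 - 2*o - 2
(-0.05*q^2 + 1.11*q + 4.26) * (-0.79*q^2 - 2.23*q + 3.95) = 0.0395*q^4 - 0.7654*q^3 - 6.0382*q^2 - 5.1153*q + 16.827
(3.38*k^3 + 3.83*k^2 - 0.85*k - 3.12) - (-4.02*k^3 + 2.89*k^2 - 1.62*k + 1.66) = 7.4*k^3 + 0.94*k^2 + 0.77*k - 4.78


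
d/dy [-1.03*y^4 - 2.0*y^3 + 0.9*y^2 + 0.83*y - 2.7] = -4.12*y^3 - 6.0*y^2 + 1.8*y + 0.83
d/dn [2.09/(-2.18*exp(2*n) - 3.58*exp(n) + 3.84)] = (9.1124*exp(n) + 7.4822)*exp(n)/(2.18*exp(2*n) + 3.58*exp(n) - 3.84)^2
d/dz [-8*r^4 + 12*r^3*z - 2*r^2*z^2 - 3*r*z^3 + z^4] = 12*r^3 - 4*r^2*z - 9*r*z^2 + 4*z^3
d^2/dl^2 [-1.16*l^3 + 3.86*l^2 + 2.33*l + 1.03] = 7.72 - 6.96*l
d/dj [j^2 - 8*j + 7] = 2*j - 8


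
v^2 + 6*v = v*(v + 6)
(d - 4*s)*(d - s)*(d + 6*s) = d^3 + d^2*s - 26*d*s^2 + 24*s^3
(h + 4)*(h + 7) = h^2 + 11*h + 28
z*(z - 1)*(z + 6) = z^3 + 5*z^2 - 6*z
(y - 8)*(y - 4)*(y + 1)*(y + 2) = y^4 - 9*y^3 - 2*y^2 + 72*y + 64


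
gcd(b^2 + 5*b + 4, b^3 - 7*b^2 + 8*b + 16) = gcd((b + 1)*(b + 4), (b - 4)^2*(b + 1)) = b + 1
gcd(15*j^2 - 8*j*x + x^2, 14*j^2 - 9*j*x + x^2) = 1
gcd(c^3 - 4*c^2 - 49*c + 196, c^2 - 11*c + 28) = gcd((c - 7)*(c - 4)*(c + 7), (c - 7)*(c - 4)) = c^2 - 11*c + 28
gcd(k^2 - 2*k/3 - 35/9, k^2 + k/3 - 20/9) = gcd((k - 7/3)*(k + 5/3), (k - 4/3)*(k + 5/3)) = k + 5/3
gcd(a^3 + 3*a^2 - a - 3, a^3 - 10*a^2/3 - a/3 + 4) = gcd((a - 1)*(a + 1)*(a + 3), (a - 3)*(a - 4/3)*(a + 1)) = a + 1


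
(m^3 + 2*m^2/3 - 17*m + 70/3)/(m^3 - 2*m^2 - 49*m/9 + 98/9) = 3*(m + 5)/(3*m + 7)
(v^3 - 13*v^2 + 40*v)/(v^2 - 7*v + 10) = v*(v - 8)/(v - 2)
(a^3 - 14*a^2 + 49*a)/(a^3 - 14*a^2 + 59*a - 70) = a*(a - 7)/(a^2 - 7*a + 10)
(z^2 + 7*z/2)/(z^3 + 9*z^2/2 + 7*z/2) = 1/(z + 1)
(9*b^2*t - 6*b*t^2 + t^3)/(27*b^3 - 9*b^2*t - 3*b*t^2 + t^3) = t/(3*b + t)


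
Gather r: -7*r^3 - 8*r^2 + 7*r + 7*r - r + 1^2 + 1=-7*r^3 - 8*r^2 + 13*r + 2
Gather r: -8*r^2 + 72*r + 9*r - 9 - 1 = -8*r^2 + 81*r - 10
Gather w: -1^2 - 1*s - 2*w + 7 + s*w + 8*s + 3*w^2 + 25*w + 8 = 7*s + 3*w^2 + w*(s + 23) + 14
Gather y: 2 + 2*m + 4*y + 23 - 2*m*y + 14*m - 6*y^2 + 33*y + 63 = 16*m - 6*y^2 + y*(37 - 2*m) + 88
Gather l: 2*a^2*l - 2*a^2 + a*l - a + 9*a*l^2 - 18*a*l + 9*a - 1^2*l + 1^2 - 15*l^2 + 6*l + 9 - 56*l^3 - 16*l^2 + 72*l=-2*a^2 + 8*a - 56*l^3 + l^2*(9*a - 31) + l*(2*a^2 - 17*a + 77) + 10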